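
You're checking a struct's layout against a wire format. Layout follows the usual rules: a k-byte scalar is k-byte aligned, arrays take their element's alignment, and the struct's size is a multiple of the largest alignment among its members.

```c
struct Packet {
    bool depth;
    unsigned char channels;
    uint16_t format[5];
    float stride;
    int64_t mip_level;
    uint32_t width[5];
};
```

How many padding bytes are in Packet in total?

@0: depth [1B, align 1] → 1
@1: channels [1B, align 1] → 2
@2: format [10B, align 2] → 12
@12: stride [4B, align 4] → 16
@16: mip_level [8B, align 8] → 24
@24: width [20B, align 4] → 44
+4 tail pad (align 8)
size 48, align 8
data bytes 44, size 48 → padding 4

4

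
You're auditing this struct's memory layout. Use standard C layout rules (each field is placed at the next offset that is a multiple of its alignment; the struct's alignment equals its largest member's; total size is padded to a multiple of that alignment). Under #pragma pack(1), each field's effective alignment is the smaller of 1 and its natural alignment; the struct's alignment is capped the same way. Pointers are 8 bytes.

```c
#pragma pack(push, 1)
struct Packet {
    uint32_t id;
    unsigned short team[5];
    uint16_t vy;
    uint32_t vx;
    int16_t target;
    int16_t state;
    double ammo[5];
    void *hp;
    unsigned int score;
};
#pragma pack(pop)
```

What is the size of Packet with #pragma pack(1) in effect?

76

@0: id [4B, align 1] → 4
@4: team [10B, align 1] → 14
@14: vy [2B, align 1] → 16
@16: vx [4B, align 1] → 20
@20: target [2B, align 1] → 22
@22: state [2B, align 1] → 24
@24: ammo [40B, align 1] → 64
@64: hp [8B, align 1] → 72
@72: score [4B, align 1] → 76
size 76, align 1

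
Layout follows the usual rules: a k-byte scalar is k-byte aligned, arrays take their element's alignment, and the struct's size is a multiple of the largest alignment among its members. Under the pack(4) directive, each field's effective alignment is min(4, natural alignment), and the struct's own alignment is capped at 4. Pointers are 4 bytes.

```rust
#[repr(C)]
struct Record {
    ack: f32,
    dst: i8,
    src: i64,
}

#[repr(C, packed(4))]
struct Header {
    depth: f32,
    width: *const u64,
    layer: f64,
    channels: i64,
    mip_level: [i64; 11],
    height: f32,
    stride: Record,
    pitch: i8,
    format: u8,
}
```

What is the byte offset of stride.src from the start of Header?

124

Record: ack at 0 (size 4, align 4) → ends 4; dst at 4 (size 1, align 1) → ends 5; pad 3 to align 8 for src; src at 8 (size 8, align 8) → ends 16; total 16 bytes, alignment 8
depth at 0 (size 4, align 4) → ends 4
width at 4 (size 4, align 4) → ends 8
layer at 8 (size 8, align 4) → ends 16
channels at 16 (size 8, align 4) → ends 24
mip_level at 24 (size 88, align 4) → ends 112
height at 112 (size 4, align 4) → ends 116
stride at 116 (size 16, align 4) → ends 132
within Record: src at 8
116 + 8 = 124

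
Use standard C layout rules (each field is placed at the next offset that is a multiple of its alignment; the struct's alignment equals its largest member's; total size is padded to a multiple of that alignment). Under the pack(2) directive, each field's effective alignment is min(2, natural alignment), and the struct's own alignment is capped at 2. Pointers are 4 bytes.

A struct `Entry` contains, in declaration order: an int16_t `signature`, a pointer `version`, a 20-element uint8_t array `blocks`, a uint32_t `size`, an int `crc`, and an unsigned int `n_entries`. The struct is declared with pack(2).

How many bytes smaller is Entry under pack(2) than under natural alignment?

natural layout:
  signature at 0 (size 2, align 2) → ends 2
  pad 2 to align 4 for version
  version at 4 (size 4, align 4) → ends 8
  blocks at 8 (size 20, align 1) → ends 28
  size at 28 (size 4, align 4) → ends 32
  crc at 32 (size 4, align 4) → ends 36
  n_entries at 36 (size 4, align 4) → ends 40
  total 40 bytes, alignment 4
packed(2) layout:
  signature at 0 (size 2, align 2) → ends 2
  version at 2 (size 4, align 2) → ends 6
  blocks at 6 (size 20, align 1) → ends 26
  size at 26 (size 4, align 2) → ends 30
  crc at 30 (size 4, align 2) → ends 34
  n_entries at 34 (size 4, align 2) → ends 38
  total 38 bytes, alignment 2
40 − 38 = 2

2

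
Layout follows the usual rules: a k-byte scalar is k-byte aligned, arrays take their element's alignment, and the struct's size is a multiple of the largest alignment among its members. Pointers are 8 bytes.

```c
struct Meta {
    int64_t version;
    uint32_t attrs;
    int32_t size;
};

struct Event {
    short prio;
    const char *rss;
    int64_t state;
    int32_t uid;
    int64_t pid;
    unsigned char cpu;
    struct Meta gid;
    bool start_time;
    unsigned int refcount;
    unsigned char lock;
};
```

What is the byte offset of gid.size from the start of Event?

Meta: 0..8  version  (8B, 8-aligned); 8..12  attrs  (4B, 4-aligned); 12..16  size  (4B, 4-aligned); sizeof = 16, alignof = 8
0..2  prio  (2B, 2-aligned)
2..8  -- padding (6B)
8..16  rss  (8B, 8-aligned)
16..24  state  (8B, 8-aligned)
24..28  uid  (4B, 4-aligned)
28..32  -- padding (4B)
32..40  pid  (8B, 8-aligned)
40..41  cpu  (1B, 1-aligned)
41..48  -- padding (7B)
48..64  gid  (16B, 8-aligned)
within Meta: size at 12
48 + 12 = 60

60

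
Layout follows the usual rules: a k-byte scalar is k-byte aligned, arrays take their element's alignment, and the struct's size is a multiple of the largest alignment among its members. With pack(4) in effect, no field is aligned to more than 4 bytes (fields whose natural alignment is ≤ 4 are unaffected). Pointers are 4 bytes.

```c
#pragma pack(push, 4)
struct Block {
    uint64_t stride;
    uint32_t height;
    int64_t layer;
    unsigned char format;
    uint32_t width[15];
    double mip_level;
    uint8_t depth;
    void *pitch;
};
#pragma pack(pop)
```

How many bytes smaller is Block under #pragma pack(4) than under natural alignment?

4

natural layout:
  0..8  stride  (8B, 8-aligned)
  8..12  height  (4B, 4-aligned)
  12..16  -- padding (4B)
  16..24  layer  (8B, 8-aligned)
  24..25  format  (1B, 1-aligned)
  25..28  -- padding (3B)
  28..88  width  (60B, 4-aligned)
  88..96  mip_level  (8B, 8-aligned)
  96..97  depth  (1B, 1-aligned)
  97..100  -- padding (3B)
  100..104  pitch  (4B, 4-aligned)
  sizeof = 104, alignof = 8
packed(4) layout:
  0..8  stride  (8B, 4-aligned)
  8..12  height  (4B, 4-aligned)
  12..20  layer  (8B, 4-aligned)
  20..21  format  (1B, 1-aligned)
  21..24  -- padding (3B)
  24..84  width  (60B, 4-aligned)
  84..92  mip_level  (8B, 4-aligned)
  92..93  depth  (1B, 1-aligned)
  93..96  -- padding (3B)
  96..100  pitch  (4B, 4-aligned)
  sizeof = 100, alignof = 4
104 − 100 = 4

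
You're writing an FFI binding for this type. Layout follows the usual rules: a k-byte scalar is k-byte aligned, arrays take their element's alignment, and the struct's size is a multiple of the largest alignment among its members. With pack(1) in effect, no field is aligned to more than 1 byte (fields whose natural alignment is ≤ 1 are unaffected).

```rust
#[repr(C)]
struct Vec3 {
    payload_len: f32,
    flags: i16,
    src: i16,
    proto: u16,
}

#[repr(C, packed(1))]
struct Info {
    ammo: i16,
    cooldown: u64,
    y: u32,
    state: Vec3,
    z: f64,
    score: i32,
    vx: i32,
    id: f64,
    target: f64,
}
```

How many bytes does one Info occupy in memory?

58

Vec3: payload_len at 0 (size 4, align 4) → ends 4; flags at 4 (size 2, align 2) → ends 6; src at 6 (size 2, align 2) → ends 8; proto at 8 (size 2, align 2) → ends 10; tail pad 2 to reach multiple of 4; total 12 bytes, alignment 4
ammo at 0 (size 2, align 1) → ends 2
cooldown at 2 (size 8, align 1) → ends 10
y at 10 (size 4, align 1) → ends 14
state at 14 (size 12, align 1) → ends 26
z at 26 (size 8, align 1) → ends 34
score at 34 (size 4, align 1) → ends 38
vx at 38 (size 4, align 1) → ends 42
id at 42 (size 8, align 1) → ends 50
target at 50 (size 8, align 1) → ends 58
total 58 bytes, alignment 1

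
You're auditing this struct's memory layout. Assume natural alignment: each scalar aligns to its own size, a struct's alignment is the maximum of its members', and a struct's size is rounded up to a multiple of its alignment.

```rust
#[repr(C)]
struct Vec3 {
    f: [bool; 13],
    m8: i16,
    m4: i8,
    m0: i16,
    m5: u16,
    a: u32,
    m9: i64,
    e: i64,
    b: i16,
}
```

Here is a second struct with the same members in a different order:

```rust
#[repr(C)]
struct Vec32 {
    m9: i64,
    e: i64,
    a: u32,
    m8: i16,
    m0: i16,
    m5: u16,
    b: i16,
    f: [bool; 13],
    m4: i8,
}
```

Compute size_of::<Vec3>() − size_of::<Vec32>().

f at 0 (size 13, align 1) → ends 13
pad 1 to align 2 for m8
m8 at 14 (size 2, align 2) → ends 16
m4 at 16 (size 1, align 1) → ends 17
pad 1 to align 2 for m0
m0 at 18 (size 2, align 2) → ends 20
m5 at 20 (size 2, align 2) → ends 22
pad 2 to align 4 for a
a at 24 (size 4, align 4) → ends 28
pad 4 to align 8 for m9
m9 at 32 (size 8, align 8) → ends 40
e at 40 (size 8, align 8) → ends 48
b at 48 (size 2, align 2) → ends 50
tail pad 6 to reach multiple of 8
total 56 bytes, alignment 8
— Vec32 —
m9 at 0 (size 8, align 8) → ends 8
e at 8 (size 8, align 8) → ends 16
a at 16 (size 4, align 4) → ends 20
m8 at 20 (size 2, align 2) → ends 22
m0 at 22 (size 2, align 2) → ends 24
m5 at 24 (size 2, align 2) → ends 26
b at 26 (size 2, align 2) → ends 28
f at 28 (size 13, align 1) → ends 41
m4 at 41 (size 1, align 1) → ends 42
tail pad 6 to reach multiple of 8
total 48 bytes, alignment 8
56 − 48 = 8

8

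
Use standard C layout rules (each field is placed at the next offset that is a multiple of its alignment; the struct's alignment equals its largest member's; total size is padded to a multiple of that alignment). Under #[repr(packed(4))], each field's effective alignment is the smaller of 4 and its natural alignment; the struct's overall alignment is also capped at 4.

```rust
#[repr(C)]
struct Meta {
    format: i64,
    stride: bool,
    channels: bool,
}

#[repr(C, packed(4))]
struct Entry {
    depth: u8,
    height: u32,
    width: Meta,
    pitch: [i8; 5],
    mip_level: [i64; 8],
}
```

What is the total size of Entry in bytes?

96 bytes

Meta: @0: format [8B, align 8] → 8; @8: stride [1B, align 1] → 9; @9: channels [1B, align 1] → 10; +6 tail pad (align 8); size 16, align 8
@0: depth [1B, align 1] → 1
+3 pad (align 4)
@4: height [4B, align 4] → 8
@8: width [16B, align 4] → 24
@24: pitch [5B, align 1] → 29
+3 pad (align 4)
@32: mip_level [64B, align 4] → 96
size 96, align 4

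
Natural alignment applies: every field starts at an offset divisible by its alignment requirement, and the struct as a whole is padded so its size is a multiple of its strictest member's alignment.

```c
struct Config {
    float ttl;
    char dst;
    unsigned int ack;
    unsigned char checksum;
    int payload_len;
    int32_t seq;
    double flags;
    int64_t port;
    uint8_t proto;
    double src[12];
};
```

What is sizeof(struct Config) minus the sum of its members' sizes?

13

@0: ttl [4B, align 4] → 4
@4: dst [1B, align 1] → 5
+3 pad (align 4)
@8: ack [4B, align 4] → 12
@12: checksum [1B, align 1] → 13
+3 pad (align 4)
@16: payload_len [4B, align 4] → 20
@20: seq [4B, align 4] → 24
@24: flags [8B, align 8] → 32
@32: port [8B, align 8] → 40
@40: proto [1B, align 1] → 41
+7 pad (align 8)
@48: src [96B, align 8] → 144
size 144, align 8
data bytes 131, size 144 → padding 13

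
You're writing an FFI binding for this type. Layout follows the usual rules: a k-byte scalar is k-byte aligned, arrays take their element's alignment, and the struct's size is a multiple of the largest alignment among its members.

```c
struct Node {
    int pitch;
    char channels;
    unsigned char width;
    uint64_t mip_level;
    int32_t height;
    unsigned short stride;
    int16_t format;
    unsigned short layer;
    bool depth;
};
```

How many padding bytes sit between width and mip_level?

2

@0: pitch [4B, align 4] → 4
@4: channels [1B, align 1] → 5
@5: width [1B, align 1] → 6
+2 pad (align 8)
@8: mip_level [8B, align 8] → 16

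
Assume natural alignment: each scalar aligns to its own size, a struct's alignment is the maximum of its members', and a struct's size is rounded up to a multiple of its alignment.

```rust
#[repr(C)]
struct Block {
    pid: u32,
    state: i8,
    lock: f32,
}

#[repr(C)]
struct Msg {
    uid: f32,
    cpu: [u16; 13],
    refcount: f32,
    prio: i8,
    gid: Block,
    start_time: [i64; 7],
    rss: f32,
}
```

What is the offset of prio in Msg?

36

Block: @0: pid [4B, align 4] → 4; @4: state [1B, align 1] → 5; +3 pad (align 4); @8: lock [4B, align 4] → 12; size 12, align 4
@0: uid [4B, align 4] → 4
@4: cpu [26B, align 2] → 30
+2 pad (align 4)
@32: refcount [4B, align 4] → 36
@36: prio [1B, align 1] → 37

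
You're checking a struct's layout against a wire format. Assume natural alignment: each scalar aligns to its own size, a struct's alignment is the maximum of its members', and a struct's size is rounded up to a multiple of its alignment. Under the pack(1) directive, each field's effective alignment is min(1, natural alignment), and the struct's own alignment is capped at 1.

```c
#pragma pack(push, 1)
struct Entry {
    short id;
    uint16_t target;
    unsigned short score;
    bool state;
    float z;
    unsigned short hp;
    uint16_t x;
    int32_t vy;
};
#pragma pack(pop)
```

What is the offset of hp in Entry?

11

0..2  id  (2B, 1-aligned)
2..4  target  (2B, 1-aligned)
4..6  score  (2B, 1-aligned)
6..7  state  (1B, 1-aligned)
7..11  z  (4B, 1-aligned)
11..13  hp  (2B, 1-aligned)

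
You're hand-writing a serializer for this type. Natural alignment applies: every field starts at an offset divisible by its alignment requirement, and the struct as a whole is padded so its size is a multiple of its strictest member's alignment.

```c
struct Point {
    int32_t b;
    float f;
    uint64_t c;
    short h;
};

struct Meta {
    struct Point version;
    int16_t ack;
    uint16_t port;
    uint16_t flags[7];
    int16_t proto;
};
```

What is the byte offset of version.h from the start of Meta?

Point: @0: b [4B, align 4] → 4; @4: f [4B, align 4] → 8; @8: c [8B, align 8] → 16; @16: h [2B, align 2] → 18; +6 tail pad (align 8); size 24, align 8
@0: version [24B, align 8] → 24
within Point: h at 16
0 + 16 = 16

16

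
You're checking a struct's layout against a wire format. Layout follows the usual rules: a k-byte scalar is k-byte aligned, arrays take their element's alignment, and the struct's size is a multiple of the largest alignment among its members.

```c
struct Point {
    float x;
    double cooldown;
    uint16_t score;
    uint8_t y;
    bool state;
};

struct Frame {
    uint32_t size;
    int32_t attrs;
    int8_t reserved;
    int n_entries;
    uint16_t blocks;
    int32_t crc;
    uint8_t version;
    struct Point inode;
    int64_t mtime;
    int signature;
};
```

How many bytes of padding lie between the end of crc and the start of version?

Point: 0..4  x  (4B, 4-aligned); 4..8  -- padding (4B); 8..16  cooldown  (8B, 8-aligned); 16..18  score  (2B, 2-aligned); 18..19  y  (1B, 1-aligned); 19..20  state  (1B, 1-aligned); 20..24  -- tail padding (4B); sizeof = 24, alignof = 8
0..4  size  (4B, 4-aligned)
4..8  attrs  (4B, 4-aligned)
8..9  reserved  (1B, 1-aligned)
9..12  -- padding (3B)
12..16  n_entries  (4B, 4-aligned)
16..18  blocks  (2B, 2-aligned)
18..20  -- padding (2B)
20..24  crc  (4B, 4-aligned)
24..25  version  (1B, 1-aligned)

0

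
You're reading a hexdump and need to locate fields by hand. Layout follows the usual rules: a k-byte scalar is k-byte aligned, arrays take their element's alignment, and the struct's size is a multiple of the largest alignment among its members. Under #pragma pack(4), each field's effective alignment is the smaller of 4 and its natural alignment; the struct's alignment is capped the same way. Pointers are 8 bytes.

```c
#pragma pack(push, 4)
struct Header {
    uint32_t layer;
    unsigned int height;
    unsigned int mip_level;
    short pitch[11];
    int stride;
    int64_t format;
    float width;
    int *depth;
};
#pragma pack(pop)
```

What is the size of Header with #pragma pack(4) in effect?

60

layer at 0 (size 4, align 4) → ends 4
height at 4 (size 4, align 4) → ends 8
mip_level at 8 (size 4, align 4) → ends 12
pitch at 12 (size 22, align 2) → ends 34
pad 2 to align 4 for stride
stride at 36 (size 4, align 4) → ends 40
format at 40 (size 8, align 4) → ends 48
width at 48 (size 4, align 4) → ends 52
depth at 52 (size 8, align 4) → ends 60
total 60 bytes, alignment 4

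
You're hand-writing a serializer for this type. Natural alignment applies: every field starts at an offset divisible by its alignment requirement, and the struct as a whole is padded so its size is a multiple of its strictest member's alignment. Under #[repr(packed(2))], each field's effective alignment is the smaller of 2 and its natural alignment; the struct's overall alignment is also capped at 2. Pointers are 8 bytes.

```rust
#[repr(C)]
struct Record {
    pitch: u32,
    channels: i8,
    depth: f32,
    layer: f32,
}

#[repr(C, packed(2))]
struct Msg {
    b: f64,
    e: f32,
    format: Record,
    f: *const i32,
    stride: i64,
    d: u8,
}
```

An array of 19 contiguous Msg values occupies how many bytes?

Record: pitch at 0 (size 4, align 4) → ends 4; channels at 4 (size 1, align 1) → ends 5; pad 3 to align 4 for depth; depth at 8 (size 4, align 4) → ends 12; layer at 12 (size 4, align 4) → ends 16; total 16 bytes, alignment 4
b at 0 (size 8, align 2) → ends 8
e at 8 (size 4, align 2) → ends 12
format at 12 (size 16, align 2) → ends 28
f at 28 (size 8, align 2) → ends 36
stride at 36 (size 8, align 2) → ends 44
d at 44 (size 1, align 1) → ends 45
tail pad 1 to reach multiple of 2
total 46 bytes, alignment 2
array of 19: 19 × 46 = 874

874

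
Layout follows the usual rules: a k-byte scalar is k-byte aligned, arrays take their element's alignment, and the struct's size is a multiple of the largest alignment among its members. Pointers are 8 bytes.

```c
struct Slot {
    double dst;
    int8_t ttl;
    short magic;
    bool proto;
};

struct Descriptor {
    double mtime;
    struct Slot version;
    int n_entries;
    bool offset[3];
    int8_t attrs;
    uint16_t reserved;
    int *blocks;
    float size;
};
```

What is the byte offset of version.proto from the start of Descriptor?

20

Slot: @0: dst [8B, align 8] → 8; @8: ttl [1B, align 1] → 9; +1 pad (align 2); @10: magic [2B, align 2] → 12; @12: proto [1B, align 1] → 13; +3 tail pad (align 8); size 16, align 8
@0: mtime [8B, align 8] → 8
@8: version [16B, align 8] → 24
within Slot: proto at 12
8 + 12 = 20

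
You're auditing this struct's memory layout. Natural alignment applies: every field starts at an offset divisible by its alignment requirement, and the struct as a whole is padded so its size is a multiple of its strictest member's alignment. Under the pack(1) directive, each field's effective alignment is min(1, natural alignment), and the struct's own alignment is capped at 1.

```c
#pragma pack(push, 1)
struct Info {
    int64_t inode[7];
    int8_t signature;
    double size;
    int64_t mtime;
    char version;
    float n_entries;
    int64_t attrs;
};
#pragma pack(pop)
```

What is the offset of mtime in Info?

65

inode at 0 (size 56, align 1) → ends 56
signature at 56 (size 1, align 1) → ends 57
size at 57 (size 8, align 1) → ends 65
mtime at 65 (size 8, align 1) → ends 73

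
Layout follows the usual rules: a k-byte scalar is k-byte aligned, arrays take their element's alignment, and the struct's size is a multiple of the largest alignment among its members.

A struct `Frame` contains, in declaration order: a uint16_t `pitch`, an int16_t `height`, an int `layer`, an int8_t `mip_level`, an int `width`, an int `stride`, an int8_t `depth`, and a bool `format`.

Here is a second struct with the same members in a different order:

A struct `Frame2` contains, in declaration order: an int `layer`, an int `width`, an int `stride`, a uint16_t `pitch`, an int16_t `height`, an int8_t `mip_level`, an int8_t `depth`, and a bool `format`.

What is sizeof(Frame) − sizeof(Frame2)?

4

pitch at 0 (size 2, align 2) → ends 2
height at 2 (size 2, align 2) → ends 4
layer at 4 (size 4, align 4) → ends 8
mip_level at 8 (size 1, align 1) → ends 9
pad 3 to align 4 for width
width at 12 (size 4, align 4) → ends 16
stride at 16 (size 4, align 4) → ends 20
depth at 20 (size 1, align 1) → ends 21
format at 21 (size 1, align 1) → ends 22
tail pad 2 to reach multiple of 4
total 24 bytes, alignment 4
— Frame2 —
layer at 0 (size 4, align 4) → ends 4
width at 4 (size 4, align 4) → ends 8
stride at 8 (size 4, align 4) → ends 12
pitch at 12 (size 2, align 2) → ends 14
height at 14 (size 2, align 2) → ends 16
mip_level at 16 (size 1, align 1) → ends 17
depth at 17 (size 1, align 1) → ends 18
format at 18 (size 1, align 1) → ends 19
tail pad 1 to reach multiple of 4
total 20 bytes, alignment 4
24 − 20 = 4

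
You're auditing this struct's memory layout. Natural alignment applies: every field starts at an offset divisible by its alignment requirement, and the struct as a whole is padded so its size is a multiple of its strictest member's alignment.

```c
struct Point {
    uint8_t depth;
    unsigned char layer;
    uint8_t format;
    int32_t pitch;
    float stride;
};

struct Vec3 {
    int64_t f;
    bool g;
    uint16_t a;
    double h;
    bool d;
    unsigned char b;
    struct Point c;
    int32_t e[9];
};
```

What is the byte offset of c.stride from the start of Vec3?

Point: depth at 0 (size 1, align 1) → ends 1; layer at 1 (size 1, align 1) → ends 2; format at 2 (size 1, align 1) → ends 3; pad 1 to align 4 for pitch; pitch at 4 (size 4, align 4) → ends 8; stride at 8 (size 4, align 4) → ends 12; total 12 bytes, alignment 4
f at 0 (size 8, align 8) → ends 8
g at 8 (size 1, align 1) → ends 9
pad 1 to align 2 for a
a at 10 (size 2, align 2) → ends 12
pad 4 to align 8 for h
h at 16 (size 8, align 8) → ends 24
d at 24 (size 1, align 1) → ends 25
b at 25 (size 1, align 1) → ends 26
pad 2 to align 4 for c
c at 28 (size 12, align 4) → ends 40
within Point: stride at 8
28 + 8 = 36

36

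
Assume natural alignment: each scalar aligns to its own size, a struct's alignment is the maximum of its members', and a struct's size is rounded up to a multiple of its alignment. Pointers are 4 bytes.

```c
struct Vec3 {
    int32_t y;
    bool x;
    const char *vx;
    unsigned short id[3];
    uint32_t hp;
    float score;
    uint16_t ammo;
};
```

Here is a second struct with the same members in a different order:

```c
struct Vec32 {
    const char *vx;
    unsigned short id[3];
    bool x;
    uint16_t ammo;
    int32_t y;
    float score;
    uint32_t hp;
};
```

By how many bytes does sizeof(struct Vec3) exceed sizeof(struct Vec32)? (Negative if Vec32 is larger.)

@0: y [4B, align 4] → 4
@4: x [1B, align 1] → 5
+3 pad (align 4)
@8: vx [4B, align 4] → 12
@12: id [6B, align 2] → 18
+2 pad (align 4)
@20: hp [4B, align 4] → 24
@24: score [4B, align 4] → 28
@28: ammo [2B, align 2] → 30
+2 tail pad (align 4)
size 32, align 4
— Vec32 —
@0: vx [4B, align 4] → 4
@4: id [6B, align 2] → 10
@10: x [1B, align 1] → 11
+1 pad (align 2)
@12: ammo [2B, align 2] → 14
+2 pad (align 4)
@16: y [4B, align 4] → 20
@20: score [4B, align 4] → 24
@24: hp [4B, align 4] → 28
size 28, align 4
32 − 28 = 4

4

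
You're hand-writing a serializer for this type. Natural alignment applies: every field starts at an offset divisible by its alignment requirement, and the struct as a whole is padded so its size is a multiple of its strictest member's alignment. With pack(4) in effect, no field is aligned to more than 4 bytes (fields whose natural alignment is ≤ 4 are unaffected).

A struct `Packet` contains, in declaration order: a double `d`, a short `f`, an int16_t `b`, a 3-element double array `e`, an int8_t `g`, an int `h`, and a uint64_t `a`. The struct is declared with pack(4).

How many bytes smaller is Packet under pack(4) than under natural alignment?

4

natural layout:
  d at 0 (size 8, align 8) → ends 8
  f at 8 (size 2, align 2) → ends 10
  b at 10 (size 2, align 2) → ends 12
  pad 4 to align 8 for e
  e at 16 (size 24, align 8) → ends 40
  g at 40 (size 1, align 1) → ends 41
  pad 3 to align 4 for h
  h at 44 (size 4, align 4) → ends 48
  a at 48 (size 8, align 8) → ends 56
  total 56 bytes, alignment 8
packed(4) layout:
  d at 0 (size 8, align 4) → ends 8
  f at 8 (size 2, align 2) → ends 10
  b at 10 (size 2, align 2) → ends 12
  e at 12 (size 24, align 4) → ends 36
  g at 36 (size 1, align 1) → ends 37
  pad 3 to align 4 for h
  h at 40 (size 4, align 4) → ends 44
  a at 44 (size 8, align 4) → ends 52
  total 52 bytes, alignment 4
56 − 52 = 4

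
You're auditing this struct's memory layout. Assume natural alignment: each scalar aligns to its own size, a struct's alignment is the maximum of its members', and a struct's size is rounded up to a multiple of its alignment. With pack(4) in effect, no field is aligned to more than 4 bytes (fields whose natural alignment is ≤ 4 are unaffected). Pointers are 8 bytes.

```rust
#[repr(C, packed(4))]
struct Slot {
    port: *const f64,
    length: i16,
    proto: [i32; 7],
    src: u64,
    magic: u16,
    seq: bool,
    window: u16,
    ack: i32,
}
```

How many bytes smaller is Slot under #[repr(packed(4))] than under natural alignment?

4

natural layout:
  port at 0 (size 8, align 8) → ends 8
  length at 8 (size 2, align 2) → ends 10
  pad 2 to align 4 for proto
  proto at 12 (size 28, align 4) → ends 40
  src at 40 (size 8, align 8) → ends 48
  magic at 48 (size 2, align 2) → ends 50
  seq at 50 (size 1, align 1) → ends 51
  pad 1 to align 2 for window
  window at 52 (size 2, align 2) → ends 54
  pad 2 to align 4 for ack
  ack at 56 (size 4, align 4) → ends 60
  tail pad 4 to reach multiple of 8
  total 64 bytes, alignment 8
packed(4) layout:
  port at 0 (size 8, align 4) → ends 8
  length at 8 (size 2, align 2) → ends 10
  pad 2 to align 4 for proto
  proto at 12 (size 28, align 4) → ends 40
  src at 40 (size 8, align 4) → ends 48
  magic at 48 (size 2, align 2) → ends 50
  seq at 50 (size 1, align 1) → ends 51
  pad 1 to align 2 for window
  window at 52 (size 2, align 2) → ends 54
  pad 2 to align 4 for ack
  ack at 56 (size 4, align 4) → ends 60
  total 60 bytes, alignment 4
64 − 60 = 4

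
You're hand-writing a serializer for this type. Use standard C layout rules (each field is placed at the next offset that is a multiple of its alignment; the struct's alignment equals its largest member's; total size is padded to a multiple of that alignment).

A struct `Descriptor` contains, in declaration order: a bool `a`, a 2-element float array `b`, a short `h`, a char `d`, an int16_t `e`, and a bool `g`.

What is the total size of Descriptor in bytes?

20 bytes

@0: a [1B, align 1] → 1
+3 pad (align 4)
@4: b [8B, align 4] → 12
@12: h [2B, align 2] → 14
@14: d [1B, align 1] → 15
+1 pad (align 2)
@16: e [2B, align 2] → 18
@18: g [1B, align 1] → 19
+1 tail pad (align 4)
size 20, align 4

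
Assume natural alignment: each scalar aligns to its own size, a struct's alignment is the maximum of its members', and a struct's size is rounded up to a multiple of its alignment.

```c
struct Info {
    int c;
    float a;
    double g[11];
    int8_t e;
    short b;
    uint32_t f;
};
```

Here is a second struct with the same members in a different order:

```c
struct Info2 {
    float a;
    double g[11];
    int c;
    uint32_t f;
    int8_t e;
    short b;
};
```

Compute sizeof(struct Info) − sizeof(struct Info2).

0..4  c  (4B, 4-aligned)
4..8  a  (4B, 4-aligned)
8..96  g  (88B, 8-aligned)
96..97  e  (1B, 1-aligned)
97..98  -- padding (1B)
98..100  b  (2B, 2-aligned)
100..104  f  (4B, 4-aligned)
sizeof = 104, alignof = 8
— Info2 —
0..4  a  (4B, 4-aligned)
4..8  -- padding (4B)
8..96  g  (88B, 8-aligned)
96..100  c  (4B, 4-aligned)
100..104  f  (4B, 4-aligned)
104..105  e  (1B, 1-aligned)
105..106  -- padding (1B)
106..108  b  (2B, 2-aligned)
108..112  -- tail padding (4B)
sizeof = 112, alignof = 8
104 − 112 = -8

-8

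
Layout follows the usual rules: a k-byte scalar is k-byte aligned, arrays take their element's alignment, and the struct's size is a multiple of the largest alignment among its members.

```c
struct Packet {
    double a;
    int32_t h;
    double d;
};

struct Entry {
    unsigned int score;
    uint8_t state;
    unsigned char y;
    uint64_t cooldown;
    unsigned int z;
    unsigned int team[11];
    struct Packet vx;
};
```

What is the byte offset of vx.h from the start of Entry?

72

Packet: 0..8  a  (8B, 8-aligned); 8..12  h  (4B, 4-aligned); 12..16  -- padding (4B); 16..24  d  (8B, 8-aligned); sizeof = 24, alignof = 8
0..4  score  (4B, 4-aligned)
4..5  state  (1B, 1-aligned)
5..6  y  (1B, 1-aligned)
6..8  -- padding (2B)
8..16  cooldown  (8B, 8-aligned)
16..20  z  (4B, 4-aligned)
20..64  team  (44B, 4-aligned)
64..88  vx  (24B, 8-aligned)
within Packet: h at 8
64 + 8 = 72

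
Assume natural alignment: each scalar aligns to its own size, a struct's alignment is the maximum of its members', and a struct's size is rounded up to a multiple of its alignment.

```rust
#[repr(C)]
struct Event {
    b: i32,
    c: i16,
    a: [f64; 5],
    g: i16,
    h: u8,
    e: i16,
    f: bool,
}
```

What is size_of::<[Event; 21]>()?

1176

0..4  b  (4B, 4-aligned)
4..6  c  (2B, 2-aligned)
6..8  -- padding (2B)
8..48  a  (40B, 8-aligned)
48..50  g  (2B, 2-aligned)
50..51  h  (1B, 1-aligned)
51..52  -- padding (1B)
52..54  e  (2B, 2-aligned)
54..55  f  (1B, 1-aligned)
55..56  -- tail padding (1B)
sizeof = 56, alignof = 8
array of 21: 21 × 56 = 1176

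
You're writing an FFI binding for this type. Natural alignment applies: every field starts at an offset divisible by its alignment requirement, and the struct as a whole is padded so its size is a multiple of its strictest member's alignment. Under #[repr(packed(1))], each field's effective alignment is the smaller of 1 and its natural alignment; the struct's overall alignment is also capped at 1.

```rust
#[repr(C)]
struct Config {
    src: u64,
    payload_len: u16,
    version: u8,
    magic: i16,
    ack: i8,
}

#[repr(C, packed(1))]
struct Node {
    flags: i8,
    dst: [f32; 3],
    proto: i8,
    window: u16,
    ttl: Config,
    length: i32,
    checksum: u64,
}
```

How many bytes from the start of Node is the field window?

14

Config: @0: src [8B, align 8] → 8; @8: payload_len [2B, align 2] → 10; @10: version [1B, align 1] → 11; +1 pad (align 2); @12: magic [2B, align 2] → 14; @14: ack [1B, align 1] → 15; +1 tail pad (align 8); size 16, align 8
@0: flags [1B, align 1] → 1
@1: dst [12B, align 1] → 13
@13: proto [1B, align 1] → 14
@14: window [2B, align 1] → 16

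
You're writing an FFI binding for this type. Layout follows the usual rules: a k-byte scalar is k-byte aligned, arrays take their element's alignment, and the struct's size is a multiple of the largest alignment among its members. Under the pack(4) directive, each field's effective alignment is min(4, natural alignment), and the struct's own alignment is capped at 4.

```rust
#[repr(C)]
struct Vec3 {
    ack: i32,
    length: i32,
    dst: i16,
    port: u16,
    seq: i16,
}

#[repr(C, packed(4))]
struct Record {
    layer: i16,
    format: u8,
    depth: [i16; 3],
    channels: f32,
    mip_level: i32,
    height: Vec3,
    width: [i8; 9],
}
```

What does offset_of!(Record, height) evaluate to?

Vec3: ack at 0 (size 4, align 4) → ends 4; length at 4 (size 4, align 4) → ends 8; dst at 8 (size 2, align 2) → ends 10; port at 10 (size 2, align 2) → ends 12; seq at 12 (size 2, align 2) → ends 14; tail pad 2 to reach multiple of 4; total 16 bytes, alignment 4
layer at 0 (size 2, align 2) → ends 2
format at 2 (size 1, align 1) → ends 3
pad 1 to align 2 for depth
depth at 4 (size 6, align 2) → ends 10
pad 2 to align 4 for channels
channels at 12 (size 4, align 4) → ends 16
mip_level at 16 (size 4, align 4) → ends 20
height at 20 (size 16, align 4) → ends 36

20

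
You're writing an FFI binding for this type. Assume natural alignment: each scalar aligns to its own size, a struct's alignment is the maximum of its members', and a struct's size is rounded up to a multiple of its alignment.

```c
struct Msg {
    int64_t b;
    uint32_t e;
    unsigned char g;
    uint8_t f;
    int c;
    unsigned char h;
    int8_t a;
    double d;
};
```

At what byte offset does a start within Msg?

0..8  b  (8B, 8-aligned)
8..12  e  (4B, 4-aligned)
12..13  g  (1B, 1-aligned)
13..14  f  (1B, 1-aligned)
14..16  -- padding (2B)
16..20  c  (4B, 4-aligned)
20..21  h  (1B, 1-aligned)
21..22  a  (1B, 1-aligned)

21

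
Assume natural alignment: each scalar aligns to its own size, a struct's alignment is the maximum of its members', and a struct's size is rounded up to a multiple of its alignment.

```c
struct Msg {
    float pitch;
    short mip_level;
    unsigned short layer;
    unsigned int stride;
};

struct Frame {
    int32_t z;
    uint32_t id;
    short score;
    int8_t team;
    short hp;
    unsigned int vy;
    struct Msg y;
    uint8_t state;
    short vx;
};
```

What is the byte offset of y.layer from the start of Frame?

Msg: @0: pitch [4B, align 4] → 4; @4: mip_level [2B, align 2] → 6; @6: layer [2B, align 2] → 8; @8: stride [4B, align 4] → 12; size 12, align 4
@0: z [4B, align 4] → 4
@4: id [4B, align 4] → 8
@8: score [2B, align 2] → 10
@10: team [1B, align 1] → 11
+1 pad (align 2)
@12: hp [2B, align 2] → 14
+2 pad (align 4)
@16: vy [4B, align 4] → 20
@20: y [12B, align 4] → 32
within Msg: layer at 6
20 + 6 = 26

26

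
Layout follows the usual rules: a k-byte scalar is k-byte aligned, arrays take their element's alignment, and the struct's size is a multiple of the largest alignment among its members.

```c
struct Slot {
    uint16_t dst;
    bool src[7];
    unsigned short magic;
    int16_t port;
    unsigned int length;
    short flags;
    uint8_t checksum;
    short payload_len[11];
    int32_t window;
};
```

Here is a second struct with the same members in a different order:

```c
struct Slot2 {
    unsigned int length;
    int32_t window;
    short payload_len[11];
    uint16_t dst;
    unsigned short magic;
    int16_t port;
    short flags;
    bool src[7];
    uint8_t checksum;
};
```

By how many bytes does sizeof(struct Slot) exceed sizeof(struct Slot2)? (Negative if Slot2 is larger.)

dst at 0 (size 2, align 2) → ends 2
src at 2 (size 7, align 1) → ends 9
pad 1 to align 2 for magic
magic at 10 (size 2, align 2) → ends 12
port at 12 (size 2, align 2) → ends 14
pad 2 to align 4 for length
length at 16 (size 4, align 4) → ends 20
flags at 20 (size 2, align 2) → ends 22
checksum at 22 (size 1, align 1) → ends 23
pad 1 to align 2 for payload_len
payload_len at 24 (size 22, align 2) → ends 46
pad 2 to align 4 for window
window at 48 (size 4, align 4) → ends 52
total 52 bytes, alignment 4
— Slot2 —
length at 0 (size 4, align 4) → ends 4
window at 4 (size 4, align 4) → ends 8
payload_len at 8 (size 22, align 2) → ends 30
dst at 30 (size 2, align 2) → ends 32
magic at 32 (size 2, align 2) → ends 34
port at 34 (size 2, align 2) → ends 36
flags at 36 (size 2, align 2) → ends 38
src at 38 (size 7, align 1) → ends 45
checksum at 45 (size 1, align 1) → ends 46
tail pad 2 to reach multiple of 4
total 48 bytes, alignment 4
52 − 48 = 4

4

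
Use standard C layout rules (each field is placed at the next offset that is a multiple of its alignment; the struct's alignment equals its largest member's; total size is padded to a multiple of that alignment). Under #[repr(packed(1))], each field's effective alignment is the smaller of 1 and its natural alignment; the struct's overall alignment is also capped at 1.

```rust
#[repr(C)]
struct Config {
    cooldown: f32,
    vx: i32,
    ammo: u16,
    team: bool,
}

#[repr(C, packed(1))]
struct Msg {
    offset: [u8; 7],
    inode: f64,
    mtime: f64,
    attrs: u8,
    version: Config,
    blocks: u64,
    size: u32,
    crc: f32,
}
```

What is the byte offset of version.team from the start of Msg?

34

Config: 0..4  cooldown  (4B, 4-aligned); 4..8  vx  (4B, 4-aligned); 8..10  ammo  (2B, 2-aligned); 10..11  team  (1B, 1-aligned); 11..12  -- tail padding (1B); sizeof = 12, alignof = 4
0..7  offset  (7B, 1-aligned)
7..15  inode  (8B, 1-aligned)
15..23  mtime  (8B, 1-aligned)
23..24  attrs  (1B, 1-aligned)
24..36  version  (12B, 1-aligned)
within Config: team at 10
24 + 10 = 34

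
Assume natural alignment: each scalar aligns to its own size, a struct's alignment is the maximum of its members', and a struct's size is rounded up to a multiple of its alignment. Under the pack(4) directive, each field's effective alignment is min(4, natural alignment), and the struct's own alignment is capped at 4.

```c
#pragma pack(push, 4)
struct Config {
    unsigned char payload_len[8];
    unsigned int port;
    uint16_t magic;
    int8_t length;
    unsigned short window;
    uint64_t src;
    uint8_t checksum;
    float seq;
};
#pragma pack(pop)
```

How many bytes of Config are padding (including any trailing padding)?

6

0..8  payload_len  (8B, 1-aligned)
8..12  port  (4B, 4-aligned)
12..14  magic  (2B, 2-aligned)
14..15  length  (1B, 1-aligned)
15..16  -- padding (1B)
16..18  window  (2B, 2-aligned)
18..20  -- padding (2B)
20..28  src  (8B, 4-aligned)
28..29  checksum  (1B, 1-aligned)
29..32  -- padding (3B)
32..36  seq  (4B, 4-aligned)
sizeof = 36, alignof = 4
data bytes 30, size 36 → padding 6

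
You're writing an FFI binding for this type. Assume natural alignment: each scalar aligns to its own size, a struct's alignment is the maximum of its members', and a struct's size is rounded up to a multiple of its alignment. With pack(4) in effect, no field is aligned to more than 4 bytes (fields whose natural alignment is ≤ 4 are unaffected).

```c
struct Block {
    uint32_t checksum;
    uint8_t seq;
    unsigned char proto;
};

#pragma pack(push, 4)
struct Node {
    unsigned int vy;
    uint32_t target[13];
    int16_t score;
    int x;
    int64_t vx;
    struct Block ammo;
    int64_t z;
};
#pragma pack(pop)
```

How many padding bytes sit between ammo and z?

Block: @0: checksum [4B, align 4] → 4; @4: seq [1B, align 1] → 5; @5: proto [1B, align 1] → 6; +2 tail pad (align 4); size 8, align 4
@0: vy [4B, align 4] → 4
@4: target [52B, align 4] → 56
@56: score [2B, align 2] → 58
+2 pad (align 4)
@60: x [4B, align 4] → 64
@64: vx [8B, align 4] → 72
@72: ammo [8B, align 4] → 80
@80: z [8B, align 4] → 88

0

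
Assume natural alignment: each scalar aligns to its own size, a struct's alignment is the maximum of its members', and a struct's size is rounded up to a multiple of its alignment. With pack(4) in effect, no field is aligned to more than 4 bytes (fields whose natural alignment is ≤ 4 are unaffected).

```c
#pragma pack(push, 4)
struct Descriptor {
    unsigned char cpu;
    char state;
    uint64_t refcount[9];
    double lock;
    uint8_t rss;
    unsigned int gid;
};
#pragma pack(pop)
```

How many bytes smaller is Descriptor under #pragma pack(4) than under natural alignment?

4

natural layout:
  @0: cpu [1B, align 1] → 1
  @1: state [1B, align 1] → 2
  +6 pad (align 8)
  @8: refcount [72B, align 8] → 80
  @80: lock [8B, align 8] → 88
  @88: rss [1B, align 1] → 89
  +3 pad (align 4)
  @92: gid [4B, align 4] → 96
  size 96, align 8
packed(4) layout:
  @0: cpu [1B, align 1] → 1
  @1: state [1B, align 1] → 2
  +2 pad (align 4)
  @4: refcount [72B, align 4] → 76
  @76: lock [8B, align 4] → 84
  @84: rss [1B, align 1] → 85
  +3 pad (align 4)
  @88: gid [4B, align 4] → 92
  size 92, align 4
96 − 92 = 4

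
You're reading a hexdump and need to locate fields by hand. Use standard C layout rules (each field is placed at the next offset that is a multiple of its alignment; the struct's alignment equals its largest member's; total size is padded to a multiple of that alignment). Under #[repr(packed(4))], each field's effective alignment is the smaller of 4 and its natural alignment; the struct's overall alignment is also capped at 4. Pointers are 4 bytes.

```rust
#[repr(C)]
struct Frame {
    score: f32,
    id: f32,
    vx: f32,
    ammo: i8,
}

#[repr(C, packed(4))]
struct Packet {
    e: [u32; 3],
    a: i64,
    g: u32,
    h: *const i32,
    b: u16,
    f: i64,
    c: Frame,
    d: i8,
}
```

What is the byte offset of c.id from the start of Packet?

44

Frame: @0: score [4B, align 4] → 4; @4: id [4B, align 4] → 8; @8: vx [4B, align 4] → 12; @12: ammo [1B, align 1] → 13; +3 tail pad (align 4); size 16, align 4
@0: e [12B, align 4] → 12
@12: a [8B, align 4] → 20
@20: g [4B, align 4] → 24
@24: h [4B, align 4] → 28
@28: b [2B, align 2] → 30
+2 pad (align 4)
@32: f [8B, align 4] → 40
@40: c [16B, align 4] → 56
within Frame: id at 4
40 + 4 = 44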